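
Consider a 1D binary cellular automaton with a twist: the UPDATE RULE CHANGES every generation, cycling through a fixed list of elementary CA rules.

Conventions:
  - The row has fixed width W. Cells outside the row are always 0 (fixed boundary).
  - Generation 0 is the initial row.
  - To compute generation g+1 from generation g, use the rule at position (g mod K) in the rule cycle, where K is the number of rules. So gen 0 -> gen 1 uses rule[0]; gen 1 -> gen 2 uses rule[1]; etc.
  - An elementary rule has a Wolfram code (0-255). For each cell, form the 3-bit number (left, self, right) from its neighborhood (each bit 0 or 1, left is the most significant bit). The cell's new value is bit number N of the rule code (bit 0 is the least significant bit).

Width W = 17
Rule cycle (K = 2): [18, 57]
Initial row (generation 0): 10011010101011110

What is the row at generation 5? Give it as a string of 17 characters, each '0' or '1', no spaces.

Gen 0: 10011010101011110
Gen 1 (rule 18): 01100000000000001
Gen 2 (rule 57): 01011111111111100
Gen 3 (rule 18): 10000000000000010
Gen 4 (rule 57): 01111111111111001
Gen 5 (rule 18): 10000000000000110

Answer: 10000000000000110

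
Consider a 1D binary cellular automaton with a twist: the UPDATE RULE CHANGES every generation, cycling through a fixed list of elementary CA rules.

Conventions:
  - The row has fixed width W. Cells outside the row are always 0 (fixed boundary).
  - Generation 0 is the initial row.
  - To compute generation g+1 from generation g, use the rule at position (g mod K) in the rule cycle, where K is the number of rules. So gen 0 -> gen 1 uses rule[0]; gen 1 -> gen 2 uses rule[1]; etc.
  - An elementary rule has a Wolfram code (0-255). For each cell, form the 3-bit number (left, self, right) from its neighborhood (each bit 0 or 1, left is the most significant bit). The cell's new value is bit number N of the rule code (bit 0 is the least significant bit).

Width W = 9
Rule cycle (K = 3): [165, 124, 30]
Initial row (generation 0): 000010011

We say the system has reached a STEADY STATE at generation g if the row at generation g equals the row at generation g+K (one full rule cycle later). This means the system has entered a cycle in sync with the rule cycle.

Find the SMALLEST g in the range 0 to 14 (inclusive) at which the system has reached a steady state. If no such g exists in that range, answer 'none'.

Gen 0: 000010011
Gen 1 (rule 165): 111010000
Gen 2 (rule 124): 101111000
Gen 3 (rule 30): 101000100
Gen 4 (rule 165): 111010101
Gen 5 (rule 124): 101111111
Gen 6 (rule 30): 101000000
Gen 7 (rule 165): 111011111
Gen 8 (rule 124): 101110001
Gen 9 (rule 30): 101001011
Gen 10 (rule 165): 111001100
Gen 11 (rule 124): 101101110
Gen 12 (rule 30): 101001001
Gen 13 (rule 165): 111001001
Gen 14 (rule 124): 101101101
Gen 15 (rule 30): 101001001
Gen 16 (rule 165): 111001001
Gen 17 (rule 124): 101101101

Answer: 12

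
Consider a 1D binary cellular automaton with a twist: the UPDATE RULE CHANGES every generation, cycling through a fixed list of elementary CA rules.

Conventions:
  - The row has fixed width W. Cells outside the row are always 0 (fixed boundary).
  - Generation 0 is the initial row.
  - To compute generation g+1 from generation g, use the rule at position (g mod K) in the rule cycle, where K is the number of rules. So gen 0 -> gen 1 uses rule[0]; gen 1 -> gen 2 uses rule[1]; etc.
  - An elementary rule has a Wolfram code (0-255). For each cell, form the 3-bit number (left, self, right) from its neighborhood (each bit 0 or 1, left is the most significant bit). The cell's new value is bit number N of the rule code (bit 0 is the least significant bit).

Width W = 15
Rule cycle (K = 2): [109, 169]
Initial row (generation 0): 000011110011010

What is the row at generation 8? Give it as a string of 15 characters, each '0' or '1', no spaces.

Answer: 001010100110010

Derivation:
Gen 0: 000011110011010
Gen 1 (rule 109): 111010010011110
Gen 2 (rule 169): 110100000011100
Gen 3 (rule 109): 111101111010101
Gen 4 (rule 169): 111011110101010
Gen 5 (rule 109): 101110011111110
Gen 6 (rule 169): 011100011111100
Gen 7 (rule 109): 010101010000101
Gen 8 (rule 169): 001010100110010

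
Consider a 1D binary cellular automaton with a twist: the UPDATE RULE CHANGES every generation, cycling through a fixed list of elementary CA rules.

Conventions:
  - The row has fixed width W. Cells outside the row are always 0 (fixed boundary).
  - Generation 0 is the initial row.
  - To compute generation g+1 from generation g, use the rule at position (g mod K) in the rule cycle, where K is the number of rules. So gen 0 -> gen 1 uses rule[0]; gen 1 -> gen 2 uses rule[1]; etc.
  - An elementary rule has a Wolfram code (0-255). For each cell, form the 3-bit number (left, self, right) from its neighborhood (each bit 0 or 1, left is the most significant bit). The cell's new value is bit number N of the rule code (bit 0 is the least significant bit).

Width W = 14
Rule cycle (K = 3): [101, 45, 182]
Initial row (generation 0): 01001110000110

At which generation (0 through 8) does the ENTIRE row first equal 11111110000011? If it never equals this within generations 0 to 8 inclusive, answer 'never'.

Answer: 6

Derivation:
Gen 0: 01001110000110
Gen 1 (rule 101): 01000010110010
Gen 2 (rule 45): 01011011100010
Gen 3 (rule 182): 11100101010111
Gen 4 (rule 101): 00100111111001
Gen 5 (rule 45): 10100100000001
Gen 6 (rule 182): 11111110000011
Gen 7 (rule 101): 00000010111001
Gen 8 (rule 45): 11111011100001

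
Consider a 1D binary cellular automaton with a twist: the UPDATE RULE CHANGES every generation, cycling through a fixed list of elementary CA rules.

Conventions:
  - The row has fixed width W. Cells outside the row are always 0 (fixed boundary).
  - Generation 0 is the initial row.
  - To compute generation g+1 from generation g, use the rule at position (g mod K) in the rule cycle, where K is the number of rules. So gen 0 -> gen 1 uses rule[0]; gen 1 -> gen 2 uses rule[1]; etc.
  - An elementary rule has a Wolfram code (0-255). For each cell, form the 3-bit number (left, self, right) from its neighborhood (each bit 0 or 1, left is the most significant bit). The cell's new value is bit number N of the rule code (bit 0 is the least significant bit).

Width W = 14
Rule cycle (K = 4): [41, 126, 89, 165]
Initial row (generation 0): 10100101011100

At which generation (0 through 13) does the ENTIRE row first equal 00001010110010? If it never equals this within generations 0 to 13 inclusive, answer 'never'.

Gen 0: 10100101011100
Gen 1 (rule 41): 01000010110001
Gen 2 (rule 126): 11100111111011
Gen 3 (rule 89): 10110100001011
Gen 4 (rule 165): 11001101101100
Gen 5 (rule 41): 10001011011001
Gen 6 (rule 126): 11011111111111
Gen 7 (rule 89): 11010000000001
Gen 8 (rule 165): 00110111111101
Gen 9 (rule 41): 10101100000010
Gen 10 (rule 126): 11111110000111
Gen 11 (rule 89): 10000011110101
Gen 12 (rule 165): 10111001101111
Gen 13 (rule 41): 01100001011000

Answer: never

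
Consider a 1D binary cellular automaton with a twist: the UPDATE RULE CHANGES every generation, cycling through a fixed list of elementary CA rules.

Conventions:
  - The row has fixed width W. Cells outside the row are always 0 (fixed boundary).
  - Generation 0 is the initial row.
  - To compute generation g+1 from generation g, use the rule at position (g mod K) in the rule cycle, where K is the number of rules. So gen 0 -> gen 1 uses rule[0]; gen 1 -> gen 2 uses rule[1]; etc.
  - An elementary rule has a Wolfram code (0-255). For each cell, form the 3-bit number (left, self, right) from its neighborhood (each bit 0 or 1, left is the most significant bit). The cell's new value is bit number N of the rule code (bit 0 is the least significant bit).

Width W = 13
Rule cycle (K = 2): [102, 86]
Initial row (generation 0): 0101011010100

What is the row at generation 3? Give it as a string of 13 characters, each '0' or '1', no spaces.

Answer: 0001100001010

Derivation:
Gen 0: 0101011010100
Gen 1 (rule 102): 1111101111100
Gen 2 (rule 86): 0000100000110
Gen 3 (rule 102): 0001100001010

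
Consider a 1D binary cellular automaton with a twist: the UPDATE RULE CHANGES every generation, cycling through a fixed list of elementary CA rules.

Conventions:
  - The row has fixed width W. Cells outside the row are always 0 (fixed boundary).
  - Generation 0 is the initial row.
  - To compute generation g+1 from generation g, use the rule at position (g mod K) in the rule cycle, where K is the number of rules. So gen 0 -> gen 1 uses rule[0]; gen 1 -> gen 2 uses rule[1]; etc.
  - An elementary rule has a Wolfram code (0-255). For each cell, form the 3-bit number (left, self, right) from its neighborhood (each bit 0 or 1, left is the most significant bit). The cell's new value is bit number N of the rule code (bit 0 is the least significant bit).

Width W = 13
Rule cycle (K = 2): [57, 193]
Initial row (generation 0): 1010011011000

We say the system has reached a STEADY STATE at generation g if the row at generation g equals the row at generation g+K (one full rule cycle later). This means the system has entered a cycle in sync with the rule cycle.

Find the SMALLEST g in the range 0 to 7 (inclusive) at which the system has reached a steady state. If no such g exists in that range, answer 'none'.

Gen 0: 1010011011000
Gen 1 (rule 57): 0101010110111
Gen 2 (rule 193): 0000000010011
Gen 3 (rule 57): 1111111001010
Gen 4 (rule 193): 0111111000000
Gen 5 (rule 57): 0100000111111
Gen 6 (rule 193): 0001110011111
Gen 7 (rule 57): 1101001010000
Gen 8 (rule 193): 0100000000111
Gen 9 (rule 57): 0011111110100

Answer: none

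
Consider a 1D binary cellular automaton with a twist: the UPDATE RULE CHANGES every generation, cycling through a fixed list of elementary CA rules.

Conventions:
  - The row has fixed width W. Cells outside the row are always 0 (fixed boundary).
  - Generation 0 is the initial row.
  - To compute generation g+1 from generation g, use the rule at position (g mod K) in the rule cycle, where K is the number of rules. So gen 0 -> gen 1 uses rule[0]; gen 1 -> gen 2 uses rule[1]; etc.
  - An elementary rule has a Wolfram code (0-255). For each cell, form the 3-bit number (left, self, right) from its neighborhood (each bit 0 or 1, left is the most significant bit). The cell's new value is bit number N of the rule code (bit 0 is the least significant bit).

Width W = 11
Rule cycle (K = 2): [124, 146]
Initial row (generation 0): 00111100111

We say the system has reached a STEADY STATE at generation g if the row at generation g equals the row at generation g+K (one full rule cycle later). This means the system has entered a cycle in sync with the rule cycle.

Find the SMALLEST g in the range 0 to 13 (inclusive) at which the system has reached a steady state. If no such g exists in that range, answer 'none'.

Gen 0: 00111100111
Gen 1 (rule 124): 00100110101
Gen 2 (rule 146): 01011000000
Gen 3 (rule 124): 01111100000
Gen 4 (rule 146): 10111010000
Gen 5 (rule 124): 11101111000
Gen 6 (rule 146): 01000110100
Gen 7 (rule 124): 01100111110
Gen 8 (rule 146): 10011011101
Gen 9 (rule 124): 11011110111
Gen 10 (rule 146): 00001100010
Gen 11 (rule 124): 00001110011
Gen 12 (rule 146): 00010101100
Gen 13 (rule 124): 00011111110
Gen 14 (rule 146): 00101111101
Gen 15 (rule 124): 00111000111

Answer: none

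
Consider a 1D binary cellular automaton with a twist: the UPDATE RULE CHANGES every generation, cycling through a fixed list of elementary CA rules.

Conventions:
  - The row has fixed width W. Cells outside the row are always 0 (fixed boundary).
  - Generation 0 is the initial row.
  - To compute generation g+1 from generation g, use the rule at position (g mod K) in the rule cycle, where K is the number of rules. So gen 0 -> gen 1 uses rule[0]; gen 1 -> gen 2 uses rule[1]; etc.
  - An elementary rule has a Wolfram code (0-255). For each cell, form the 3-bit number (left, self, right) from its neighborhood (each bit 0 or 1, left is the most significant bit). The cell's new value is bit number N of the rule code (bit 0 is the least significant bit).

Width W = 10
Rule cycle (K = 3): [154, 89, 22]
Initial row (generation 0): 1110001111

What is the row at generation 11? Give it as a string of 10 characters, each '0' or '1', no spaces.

Answer: 1111000011

Derivation:
Gen 0: 1110001111
Gen 1 (rule 154): 1101011110
Gen 2 (rule 89): 1100010011
Gen 3 (rule 22): 0010111100
Gen 4 (rule 154): 0100111010
Gen 5 (rule 89): 0010101001
Gen 6 (rule 22): 0110101111
Gen 7 (rule 154): 1100001110
Gen 8 (rule 89): 1111101011
Gen 9 (rule 22): 0000001000
Gen 10 (rule 154): 0000010100
Gen 11 (rule 89): 1111000011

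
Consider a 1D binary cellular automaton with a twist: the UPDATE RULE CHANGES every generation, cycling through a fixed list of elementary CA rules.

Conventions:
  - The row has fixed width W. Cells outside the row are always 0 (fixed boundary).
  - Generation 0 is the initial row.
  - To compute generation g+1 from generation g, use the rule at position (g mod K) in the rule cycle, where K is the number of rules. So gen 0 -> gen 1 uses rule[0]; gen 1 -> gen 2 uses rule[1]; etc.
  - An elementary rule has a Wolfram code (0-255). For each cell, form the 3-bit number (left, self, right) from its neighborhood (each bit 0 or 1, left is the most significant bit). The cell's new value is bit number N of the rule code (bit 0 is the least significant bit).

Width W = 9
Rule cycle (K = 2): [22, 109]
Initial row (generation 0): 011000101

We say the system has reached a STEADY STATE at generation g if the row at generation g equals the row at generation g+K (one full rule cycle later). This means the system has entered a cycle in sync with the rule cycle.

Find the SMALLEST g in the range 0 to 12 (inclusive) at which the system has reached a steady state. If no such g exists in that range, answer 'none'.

Answer: 7

Derivation:
Gen 0: 011000101
Gen 1 (rule 22): 100101101
Gen 2 (rule 109): 100111111
Gen 3 (rule 22): 111000000
Gen 4 (rule 109): 101011111
Gen 5 (rule 22): 101000000
Gen 6 (rule 109): 111011111
Gen 7 (rule 22): 000000000
Gen 8 (rule 109): 111111111
Gen 9 (rule 22): 000000000
Gen 10 (rule 109): 111111111
Gen 11 (rule 22): 000000000
Gen 12 (rule 109): 111111111
Gen 13 (rule 22): 000000000
Gen 14 (rule 109): 111111111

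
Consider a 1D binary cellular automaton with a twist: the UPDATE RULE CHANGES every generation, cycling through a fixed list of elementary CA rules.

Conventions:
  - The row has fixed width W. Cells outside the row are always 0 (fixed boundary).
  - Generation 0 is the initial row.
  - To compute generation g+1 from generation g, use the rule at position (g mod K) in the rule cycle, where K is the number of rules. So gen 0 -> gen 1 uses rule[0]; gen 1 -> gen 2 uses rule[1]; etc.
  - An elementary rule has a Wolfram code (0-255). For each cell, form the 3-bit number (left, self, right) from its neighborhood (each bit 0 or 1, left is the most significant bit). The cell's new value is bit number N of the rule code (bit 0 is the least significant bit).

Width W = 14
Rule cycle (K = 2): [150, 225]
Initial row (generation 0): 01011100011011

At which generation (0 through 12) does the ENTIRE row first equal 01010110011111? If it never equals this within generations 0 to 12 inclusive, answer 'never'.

Gen 0: 01011100011011
Gen 1 (rule 150): 11001010100000
Gen 2 (rule 225): 01000101001111
Gen 3 (rule 150): 11101101110110
Gen 4 (rule 225): 01110110111010
Gen 5 (rule 150): 10100000010011
Gen 6 (rule 225): 01001111000001
Gen 7 (rule 150): 11110110100011
Gen 8 (rule 225): 01111011001001
Gen 9 (rule 150): 10110000111111
Gen 10 (rule 225): 01010110011111
Gen 11 (rule 150): 11010001101110
Gen 12 (rule 225): 01100100110110

Answer: 10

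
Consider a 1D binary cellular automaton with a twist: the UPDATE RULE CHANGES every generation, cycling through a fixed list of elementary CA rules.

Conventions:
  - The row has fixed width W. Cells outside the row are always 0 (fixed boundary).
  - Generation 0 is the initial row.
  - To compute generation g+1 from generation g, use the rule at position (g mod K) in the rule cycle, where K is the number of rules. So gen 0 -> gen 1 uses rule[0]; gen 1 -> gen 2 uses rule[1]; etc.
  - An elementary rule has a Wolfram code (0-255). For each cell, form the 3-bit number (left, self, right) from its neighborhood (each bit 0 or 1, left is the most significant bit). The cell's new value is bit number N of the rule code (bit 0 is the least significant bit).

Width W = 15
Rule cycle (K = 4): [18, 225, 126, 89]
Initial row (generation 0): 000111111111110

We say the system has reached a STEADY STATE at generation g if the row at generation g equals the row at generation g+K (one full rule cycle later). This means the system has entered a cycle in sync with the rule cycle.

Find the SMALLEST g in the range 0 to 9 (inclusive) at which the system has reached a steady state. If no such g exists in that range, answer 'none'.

Gen 0: 000111111111110
Gen 1 (rule 18): 001000000000001
Gen 2 (rule 225): 100011111111100
Gen 3 (rule 126): 110110000000110
Gen 4 (rule 89): 110111111110111
Gen 5 (rule 18): 000000000000000
Gen 6 (rule 225): 111111111111111
Gen 7 (rule 126): 100000000000001
Gen 8 (rule 89): 011111111111100
Gen 9 (rule 18): 100000000000010
Gen 10 (rule 225): 001111111111000
Gen 11 (rule 126): 011000000001100
Gen 12 (rule 89): 011111111101111
Gen 13 (rule 18): 100000000000000

Answer: none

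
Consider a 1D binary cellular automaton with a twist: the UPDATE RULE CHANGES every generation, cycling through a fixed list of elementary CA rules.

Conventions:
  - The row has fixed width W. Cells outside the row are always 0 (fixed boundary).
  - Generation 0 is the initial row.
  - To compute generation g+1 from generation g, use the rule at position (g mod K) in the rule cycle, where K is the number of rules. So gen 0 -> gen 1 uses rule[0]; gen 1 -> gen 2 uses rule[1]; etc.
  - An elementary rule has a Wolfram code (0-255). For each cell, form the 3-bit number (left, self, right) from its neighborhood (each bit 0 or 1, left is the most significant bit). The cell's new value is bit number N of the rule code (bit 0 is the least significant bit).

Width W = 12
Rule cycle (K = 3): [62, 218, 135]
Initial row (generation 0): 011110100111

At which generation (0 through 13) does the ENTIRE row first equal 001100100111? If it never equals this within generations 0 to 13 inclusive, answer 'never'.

Answer: never

Derivation:
Gen 0: 011110100111
Gen 1 (rule 62): 110001111100
Gen 2 (rule 218): 111011111110
Gen 3 (rule 135): 010001111100
Gen 4 (rule 62): 111011000010
Gen 5 (rule 218): 111011100101
Gen 6 (rule 135): 010001001101
Gen 7 (rule 62): 111011111011
Gen 8 (rule 218): 111011111011
Gen 9 (rule 135): 010001110000
Gen 10 (rule 62): 111011001000
Gen 11 (rule 218): 111011110100
Gen 12 (rule 135): 010001100101
Gen 13 (rule 62): 111011011111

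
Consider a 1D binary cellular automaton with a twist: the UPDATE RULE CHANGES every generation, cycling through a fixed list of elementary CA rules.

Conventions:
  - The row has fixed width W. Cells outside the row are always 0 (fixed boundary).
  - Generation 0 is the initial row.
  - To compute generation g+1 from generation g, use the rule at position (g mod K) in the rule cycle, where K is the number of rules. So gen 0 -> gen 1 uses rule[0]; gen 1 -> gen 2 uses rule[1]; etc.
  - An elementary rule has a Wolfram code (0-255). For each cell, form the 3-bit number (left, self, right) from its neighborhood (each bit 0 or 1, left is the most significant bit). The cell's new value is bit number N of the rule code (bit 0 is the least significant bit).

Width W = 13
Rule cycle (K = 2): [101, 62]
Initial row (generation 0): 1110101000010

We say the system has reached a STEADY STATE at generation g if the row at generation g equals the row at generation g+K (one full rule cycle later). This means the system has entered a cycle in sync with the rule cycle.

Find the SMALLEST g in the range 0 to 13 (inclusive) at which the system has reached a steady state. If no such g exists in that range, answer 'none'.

Gen 0: 1110101000010
Gen 1 (rule 101): 0011111011010
Gen 2 (rule 62): 0110000110111
Gen 3 (rule 101): 0010110011001
Gen 4 (rule 62): 0111101110111
Gen 5 (rule 101): 0000110011001
Gen 6 (rule 62): 0001101110111
Gen 7 (rule 101): 1100110011001
Gen 8 (rule 62): 1011101110111
Gen 9 (rule 101): 1100110011001
Gen 10 (rule 62): 1011101110111
Gen 11 (rule 101): 1100110011001
Gen 12 (rule 62): 1011101110111
Gen 13 (rule 101): 1100110011001
Gen 14 (rule 62): 1011101110111
Gen 15 (rule 101): 1100110011001

Answer: 7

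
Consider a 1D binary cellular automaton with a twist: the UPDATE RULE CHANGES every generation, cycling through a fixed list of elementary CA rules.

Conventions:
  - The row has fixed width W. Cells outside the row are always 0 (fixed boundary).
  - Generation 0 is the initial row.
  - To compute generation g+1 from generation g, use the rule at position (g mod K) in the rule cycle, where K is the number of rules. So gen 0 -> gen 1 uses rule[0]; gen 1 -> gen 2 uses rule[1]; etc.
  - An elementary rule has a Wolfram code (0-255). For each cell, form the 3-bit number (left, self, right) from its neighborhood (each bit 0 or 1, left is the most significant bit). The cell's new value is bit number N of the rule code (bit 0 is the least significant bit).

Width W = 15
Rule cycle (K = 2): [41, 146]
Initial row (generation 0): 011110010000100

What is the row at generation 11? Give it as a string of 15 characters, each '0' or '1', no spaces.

Gen 0: 011110010000100
Gen 1 (rule 41): 010000000110001
Gen 2 (rule 146): 101000001001010
Gen 3 (rule 41): 010011100000100
Gen 4 (rule 146): 101101010001010
Gen 5 (rule 41): 011010100100100
Gen 6 (rule 146): 100000011011010
Gen 7 (rule 41): 001111010110100
Gen 8 (rule 146): 010110000000010
Gen 9 (rule 41): 001100111111000
Gen 10 (rule 146): 010011011110100
Gen 11 (rule 41): 000010110001001

Answer: 000010110001001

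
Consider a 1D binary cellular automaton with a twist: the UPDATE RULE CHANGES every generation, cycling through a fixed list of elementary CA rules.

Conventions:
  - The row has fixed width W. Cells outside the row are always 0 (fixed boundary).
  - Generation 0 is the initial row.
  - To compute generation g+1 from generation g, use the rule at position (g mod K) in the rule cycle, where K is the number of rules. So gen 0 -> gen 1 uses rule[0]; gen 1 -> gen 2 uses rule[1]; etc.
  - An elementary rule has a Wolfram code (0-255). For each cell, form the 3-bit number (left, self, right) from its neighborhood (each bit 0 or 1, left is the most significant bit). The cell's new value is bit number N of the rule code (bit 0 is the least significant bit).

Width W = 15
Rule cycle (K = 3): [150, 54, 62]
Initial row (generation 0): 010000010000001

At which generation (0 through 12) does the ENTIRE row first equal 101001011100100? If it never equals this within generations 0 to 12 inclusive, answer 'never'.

Answer: never

Derivation:
Gen 0: 010000010000001
Gen 1 (rule 150): 111000111000011
Gen 2 (rule 54): 000101000100100
Gen 3 (rule 62): 001111101111110
Gen 4 (rule 150): 010111000111101
Gen 5 (rule 54): 111000101000011
Gen 6 (rule 62): 100101111100110
Gen 7 (rule 150): 111100111011001
Gen 8 (rule 54): 000011000100111
Gen 9 (rule 62): 000110101111100
Gen 10 (rule 150): 001000100111010
Gen 11 (rule 54): 011101111000111
Gen 12 (rule 62): 110011000101100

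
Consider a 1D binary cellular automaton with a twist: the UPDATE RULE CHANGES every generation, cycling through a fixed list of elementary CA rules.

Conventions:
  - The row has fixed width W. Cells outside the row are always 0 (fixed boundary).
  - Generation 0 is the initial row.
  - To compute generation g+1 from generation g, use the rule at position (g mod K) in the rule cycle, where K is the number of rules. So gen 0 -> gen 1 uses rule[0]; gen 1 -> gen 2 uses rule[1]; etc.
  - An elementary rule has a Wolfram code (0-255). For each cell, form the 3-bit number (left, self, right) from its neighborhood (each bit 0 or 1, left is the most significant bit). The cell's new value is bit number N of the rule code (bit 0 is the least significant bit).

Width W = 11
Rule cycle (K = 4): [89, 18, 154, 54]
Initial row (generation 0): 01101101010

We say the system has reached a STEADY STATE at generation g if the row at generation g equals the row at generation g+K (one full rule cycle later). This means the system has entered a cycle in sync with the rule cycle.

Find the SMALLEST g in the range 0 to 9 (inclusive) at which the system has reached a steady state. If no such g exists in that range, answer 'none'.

Gen 0: 01101101010
Gen 1 (rule 89): 01101100001
Gen 2 (rule 18): 10000010010
Gen 3 (rule 154): 01000101101
Gen 4 (rule 54): 11101110011
Gen 5 (rule 89): 10101011011
Gen 6 (rule 18): 00000000000
Gen 7 (rule 154): 00000000000
Gen 8 (rule 54): 00000000000
Gen 9 (rule 89): 11111111111
Gen 10 (rule 18): 00000000000
Gen 11 (rule 154): 00000000000
Gen 12 (rule 54): 00000000000
Gen 13 (rule 89): 11111111111

Answer: 6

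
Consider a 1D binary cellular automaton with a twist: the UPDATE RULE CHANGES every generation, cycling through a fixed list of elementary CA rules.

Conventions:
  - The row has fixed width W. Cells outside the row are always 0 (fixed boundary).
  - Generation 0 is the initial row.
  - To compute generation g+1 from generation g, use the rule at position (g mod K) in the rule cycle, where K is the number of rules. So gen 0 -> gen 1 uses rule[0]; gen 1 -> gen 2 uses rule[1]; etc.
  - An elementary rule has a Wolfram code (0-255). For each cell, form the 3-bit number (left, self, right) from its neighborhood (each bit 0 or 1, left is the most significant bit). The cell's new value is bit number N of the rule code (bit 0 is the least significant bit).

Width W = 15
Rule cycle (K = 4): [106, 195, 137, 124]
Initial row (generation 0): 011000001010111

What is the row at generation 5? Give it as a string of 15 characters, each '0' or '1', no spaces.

Gen 0: 011000001010111
Gen 1 (rule 106): 111000010101101
Gen 2 (rule 195): 011011100000100
Gen 3 (rule 137): 010011001110001
Gen 4 (rule 124): 011011101011001
Gen 5 (rule 106): 111110110111010

Answer: 111110110111010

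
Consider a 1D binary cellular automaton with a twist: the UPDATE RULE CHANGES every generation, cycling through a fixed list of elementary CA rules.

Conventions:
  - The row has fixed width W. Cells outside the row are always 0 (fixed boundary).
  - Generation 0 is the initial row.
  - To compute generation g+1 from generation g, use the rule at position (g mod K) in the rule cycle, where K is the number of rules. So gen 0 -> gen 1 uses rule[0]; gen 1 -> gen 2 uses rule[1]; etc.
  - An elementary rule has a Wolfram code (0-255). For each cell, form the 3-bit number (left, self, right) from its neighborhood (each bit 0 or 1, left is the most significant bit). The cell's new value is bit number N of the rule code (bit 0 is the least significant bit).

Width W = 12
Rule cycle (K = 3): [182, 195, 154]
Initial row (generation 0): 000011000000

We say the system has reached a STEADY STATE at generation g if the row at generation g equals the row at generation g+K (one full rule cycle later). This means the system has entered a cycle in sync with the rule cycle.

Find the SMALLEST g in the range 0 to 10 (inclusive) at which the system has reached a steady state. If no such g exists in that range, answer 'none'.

Answer: 7

Derivation:
Gen 0: 000011000000
Gen 1 (rule 182): 000100100000
Gen 2 (rule 195): 111001001111
Gen 3 (rule 154): 110110111110
Gen 4 (rule 182): 001001011101
Gen 5 (rule 195): 110010001100
Gen 6 (rule 154): 101101011010
Gen 7 (rule 182): 110011100111
Gen 8 (rule 195): 010101101011
Gen 9 (rule 154): 100001000010
Gen 10 (rule 182): 110011100111
Gen 11 (rule 195): 010101101011
Gen 12 (rule 154): 100001000010
Gen 13 (rule 182): 110011100111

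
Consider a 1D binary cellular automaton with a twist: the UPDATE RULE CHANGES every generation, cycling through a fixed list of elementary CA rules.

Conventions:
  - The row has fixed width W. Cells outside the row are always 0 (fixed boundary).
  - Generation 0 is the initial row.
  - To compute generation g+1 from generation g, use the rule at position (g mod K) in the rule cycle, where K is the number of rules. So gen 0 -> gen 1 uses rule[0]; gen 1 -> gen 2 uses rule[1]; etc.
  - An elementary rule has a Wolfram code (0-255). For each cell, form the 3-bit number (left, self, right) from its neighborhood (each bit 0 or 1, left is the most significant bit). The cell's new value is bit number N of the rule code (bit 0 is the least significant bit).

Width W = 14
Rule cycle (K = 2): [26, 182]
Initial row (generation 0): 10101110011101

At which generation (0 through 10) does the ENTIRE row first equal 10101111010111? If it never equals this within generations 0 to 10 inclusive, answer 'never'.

Answer: never

Derivation:
Gen 0: 10101110011101
Gen 1 (rule 26): 00001001110000
Gen 2 (rule 182): 00011110101000
Gen 3 (rule 26): 00110000000100
Gen 4 (rule 182): 01001000001110
Gen 5 (rule 26): 10110100011001
Gen 6 (rule 182): 11001110100111
Gen 7 (rule 26): 10111000011100
Gen 8 (rule 182): 11010100101010
Gen 9 (rule 26): 10000011000001
Gen 10 (rule 182): 11000100100011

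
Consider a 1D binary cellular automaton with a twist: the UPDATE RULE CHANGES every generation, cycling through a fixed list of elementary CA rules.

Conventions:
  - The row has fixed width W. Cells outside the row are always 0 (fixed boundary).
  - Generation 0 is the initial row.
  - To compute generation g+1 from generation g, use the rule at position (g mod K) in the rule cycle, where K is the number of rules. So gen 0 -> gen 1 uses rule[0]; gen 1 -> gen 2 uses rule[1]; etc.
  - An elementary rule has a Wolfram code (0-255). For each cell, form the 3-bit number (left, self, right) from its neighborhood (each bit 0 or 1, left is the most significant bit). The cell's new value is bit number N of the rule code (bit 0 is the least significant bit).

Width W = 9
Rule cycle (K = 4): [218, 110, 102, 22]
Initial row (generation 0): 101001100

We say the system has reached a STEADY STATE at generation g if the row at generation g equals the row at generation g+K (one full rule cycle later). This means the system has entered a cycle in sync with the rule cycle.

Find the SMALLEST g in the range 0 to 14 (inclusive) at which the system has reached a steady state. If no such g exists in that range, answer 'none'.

Gen 0: 101001100
Gen 1 (rule 218): 000111110
Gen 2 (rule 110): 001100010
Gen 3 (rule 102): 010100110
Gen 4 (rule 22): 110111001
Gen 5 (rule 218): 110111110
Gen 6 (rule 110): 111100010
Gen 7 (rule 102): 000100110
Gen 8 (rule 22): 001111001
Gen 9 (rule 218): 011111110
Gen 10 (rule 110): 110000010
Gen 11 (rule 102): 010000110
Gen 12 (rule 22): 111001001
Gen 13 (rule 218): 111110110
Gen 14 (rule 110): 100011110
Gen 15 (rule 102): 100100010
Gen 16 (rule 22): 111110111
Gen 17 (rule 218): 111110111
Gen 18 (rule 110): 100011101

Answer: none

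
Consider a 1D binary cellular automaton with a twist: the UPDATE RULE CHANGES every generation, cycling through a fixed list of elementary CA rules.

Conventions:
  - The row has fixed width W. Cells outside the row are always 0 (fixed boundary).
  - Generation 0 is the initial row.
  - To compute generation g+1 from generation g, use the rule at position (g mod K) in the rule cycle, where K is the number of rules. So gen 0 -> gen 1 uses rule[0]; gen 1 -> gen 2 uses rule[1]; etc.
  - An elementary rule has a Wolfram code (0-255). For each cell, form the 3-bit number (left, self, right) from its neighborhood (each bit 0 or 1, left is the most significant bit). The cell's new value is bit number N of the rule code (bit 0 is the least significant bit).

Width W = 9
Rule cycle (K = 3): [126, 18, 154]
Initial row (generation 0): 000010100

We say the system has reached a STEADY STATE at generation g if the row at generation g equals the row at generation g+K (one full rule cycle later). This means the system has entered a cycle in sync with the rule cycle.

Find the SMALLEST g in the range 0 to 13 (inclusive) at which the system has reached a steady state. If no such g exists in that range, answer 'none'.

Answer: 5

Derivation:
Gen 0: 000010100
Gen 1 (rule 126): 000111110
Gen 2 (rule 18): 001000001
Gen 3 (rule 154): 010100010
Gen 4 (rule 126): 111110111
Gen 5 (rule 18): 000000000
Gen 6 (rule 154): 000000000
Gen 7 (rule 126): 000000000
Gen 8 (rule 18): 000000000
Gen 9 (rule 154): 000000000
Gen 10 (rule 126): 000000000
Gen 11 (rule 18): 000000000
Gen 12 (rule 154): 000000000
Gen 13 (rule 126): 000000000
Gen 14 (rule 18): 000000000
Gen 15 (rule 154): 000000000
Gen 16 (rule 126): 000000000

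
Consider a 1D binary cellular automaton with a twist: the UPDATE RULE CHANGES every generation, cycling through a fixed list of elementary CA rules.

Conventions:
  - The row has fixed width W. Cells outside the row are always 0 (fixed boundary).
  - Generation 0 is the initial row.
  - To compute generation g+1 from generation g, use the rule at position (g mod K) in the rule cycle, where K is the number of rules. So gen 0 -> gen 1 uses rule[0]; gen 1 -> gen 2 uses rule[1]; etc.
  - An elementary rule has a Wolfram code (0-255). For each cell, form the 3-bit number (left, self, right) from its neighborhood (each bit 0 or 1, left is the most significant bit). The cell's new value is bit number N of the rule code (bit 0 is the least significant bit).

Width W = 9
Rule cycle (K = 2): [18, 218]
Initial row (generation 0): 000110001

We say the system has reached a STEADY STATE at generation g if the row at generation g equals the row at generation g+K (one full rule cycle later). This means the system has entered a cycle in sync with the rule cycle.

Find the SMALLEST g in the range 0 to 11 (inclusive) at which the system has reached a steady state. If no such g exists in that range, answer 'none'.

Gen 0: 000110001
Gen 1 (rule 18): 001001010
Gen 2 (rule 218): 010110001
Gen 3 (rule 18): 100001010
Gen 4 (rule 218): 010010001
Gen 5 (rule 18): 101101010
Gen 6 (rule 218): 001100001
Gen 7 (rule 18): 010010010
Gen 8 (rule 218): 101101101
Gen 9 (rule 18): 000000000
Gen 10 (rule 218): 000000000
Gen 11 (rule 18): 000000000
Gen 12 (rule 218): 000000000
Gen 13 (rule 18): 000000000

Answer: 9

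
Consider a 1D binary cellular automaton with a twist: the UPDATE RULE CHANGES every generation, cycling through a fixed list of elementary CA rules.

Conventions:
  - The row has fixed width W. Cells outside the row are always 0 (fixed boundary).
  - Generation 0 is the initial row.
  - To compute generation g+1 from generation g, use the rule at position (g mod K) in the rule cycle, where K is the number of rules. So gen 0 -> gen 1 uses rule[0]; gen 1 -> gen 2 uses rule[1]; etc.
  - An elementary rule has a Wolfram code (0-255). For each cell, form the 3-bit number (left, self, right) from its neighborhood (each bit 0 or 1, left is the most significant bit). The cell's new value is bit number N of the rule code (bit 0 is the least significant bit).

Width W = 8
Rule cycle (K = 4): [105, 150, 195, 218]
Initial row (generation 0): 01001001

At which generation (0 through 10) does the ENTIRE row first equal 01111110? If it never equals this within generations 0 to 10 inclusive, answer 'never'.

Gen 0: 01001001
Gen 1 (rule 105): 00000000
Gen 2 (rule 150): 00000000
Gen 3 (rule 195): 11111111
Gen 4 (rule 218): 11111111
Gen 5 (rule 105): 10000001
Gen 6 (rule 150): 11000011
Gen 7 (rule 195): 01011101
Gen 8 (rule 218): 10011100
Gen 9 (rule 105): 00010101
Gen 10 (rule 150): 00110101

Answer: never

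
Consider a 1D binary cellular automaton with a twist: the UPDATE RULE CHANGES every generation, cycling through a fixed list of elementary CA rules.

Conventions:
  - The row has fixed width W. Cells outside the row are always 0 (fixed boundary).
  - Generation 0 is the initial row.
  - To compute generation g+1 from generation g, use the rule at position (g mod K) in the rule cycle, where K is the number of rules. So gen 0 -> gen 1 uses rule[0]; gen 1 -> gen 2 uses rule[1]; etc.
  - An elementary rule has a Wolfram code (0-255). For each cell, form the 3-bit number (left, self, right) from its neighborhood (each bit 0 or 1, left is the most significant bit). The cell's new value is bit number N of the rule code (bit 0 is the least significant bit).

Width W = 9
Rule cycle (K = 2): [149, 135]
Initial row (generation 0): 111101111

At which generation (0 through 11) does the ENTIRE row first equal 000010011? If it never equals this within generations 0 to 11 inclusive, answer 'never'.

Answer: never

Derivation:
Gen 0: 111101111
Gen 1 (rule 149): 011000110
Gen 2 (rule 135): 100011000
Gen 3 (rule 149): 111000111
Gen 4 (rule 135): 010011010
Gen 5 (rule 149): 011000011
Gen 6 (rule 135): 100011100
Gen 7 (rule 149): 111001011
Gen 8 (rule 135): 010011000
Gen 9 (rule 149): 011000111
Gen 10 (rule 135): 100011010
Gen 11 (rule 149): 111000011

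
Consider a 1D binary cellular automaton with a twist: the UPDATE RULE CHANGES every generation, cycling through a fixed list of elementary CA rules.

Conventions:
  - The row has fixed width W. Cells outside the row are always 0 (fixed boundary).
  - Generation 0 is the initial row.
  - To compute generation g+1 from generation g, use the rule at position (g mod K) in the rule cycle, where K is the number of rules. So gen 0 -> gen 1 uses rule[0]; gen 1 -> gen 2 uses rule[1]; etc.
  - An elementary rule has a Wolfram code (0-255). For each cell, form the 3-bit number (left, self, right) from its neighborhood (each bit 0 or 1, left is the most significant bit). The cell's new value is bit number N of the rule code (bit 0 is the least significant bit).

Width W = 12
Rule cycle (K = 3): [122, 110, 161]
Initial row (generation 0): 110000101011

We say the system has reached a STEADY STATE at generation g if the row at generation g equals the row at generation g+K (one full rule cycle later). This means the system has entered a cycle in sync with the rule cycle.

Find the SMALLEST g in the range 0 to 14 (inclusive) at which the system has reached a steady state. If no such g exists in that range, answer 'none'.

Answer: none

Derivation:
Gen 0: 110000101011
Gen 1 (rule 122): 111001010111
Gen 2 (rule 110): 101011111101
Gen 3 (rule 161): 010101111010
Gen 4 (rule 122): 101011001101
Gen 5 (rule 110): 111111011111
Gen 6 (rule 161): 011110101110
Gen 7 (rule 122): 110011011011
Gen 8 (rule 110): 110111111111
Gen 9 (rule 161): 001011111110
Gen 10 (rule 122): 010110000011
Gen 11 (rule 110): 111110000111
Gen 12 (rule 161): 011100110010
Gen 13 (rule 122): 110111111101
Gen 14 (rule 110): 111100000111
Gen 15 (rule 161): 011001110010
Gen 16 (rule 122): 111111011101
Gen 17 (rule 110): 100001110111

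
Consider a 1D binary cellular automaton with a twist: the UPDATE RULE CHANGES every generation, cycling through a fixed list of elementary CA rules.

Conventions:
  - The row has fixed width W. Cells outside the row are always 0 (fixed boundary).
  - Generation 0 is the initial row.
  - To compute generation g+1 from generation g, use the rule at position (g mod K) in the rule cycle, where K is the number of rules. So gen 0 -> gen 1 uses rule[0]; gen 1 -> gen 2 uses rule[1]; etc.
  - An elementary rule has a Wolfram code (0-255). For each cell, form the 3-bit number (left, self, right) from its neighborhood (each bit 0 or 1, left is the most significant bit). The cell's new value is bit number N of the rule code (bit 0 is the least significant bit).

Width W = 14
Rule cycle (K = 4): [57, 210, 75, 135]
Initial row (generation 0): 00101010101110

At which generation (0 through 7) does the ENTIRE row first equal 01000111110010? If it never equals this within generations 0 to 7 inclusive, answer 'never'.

Answer: 4

Derivation:
Gen 0: 00101010101110
Gen 1 (rule 57): 10010101011001
Gen 2 (rule 210): 01100000001110
Gen 3 (rule 75): 11101111111010
Gen 4 (rule 135): 01000111110010
Gen 5 (rule 57): 00110100001001
Gen 6 (rule 210): 01010010010110
Gen 7 (rule 75): 10000100100110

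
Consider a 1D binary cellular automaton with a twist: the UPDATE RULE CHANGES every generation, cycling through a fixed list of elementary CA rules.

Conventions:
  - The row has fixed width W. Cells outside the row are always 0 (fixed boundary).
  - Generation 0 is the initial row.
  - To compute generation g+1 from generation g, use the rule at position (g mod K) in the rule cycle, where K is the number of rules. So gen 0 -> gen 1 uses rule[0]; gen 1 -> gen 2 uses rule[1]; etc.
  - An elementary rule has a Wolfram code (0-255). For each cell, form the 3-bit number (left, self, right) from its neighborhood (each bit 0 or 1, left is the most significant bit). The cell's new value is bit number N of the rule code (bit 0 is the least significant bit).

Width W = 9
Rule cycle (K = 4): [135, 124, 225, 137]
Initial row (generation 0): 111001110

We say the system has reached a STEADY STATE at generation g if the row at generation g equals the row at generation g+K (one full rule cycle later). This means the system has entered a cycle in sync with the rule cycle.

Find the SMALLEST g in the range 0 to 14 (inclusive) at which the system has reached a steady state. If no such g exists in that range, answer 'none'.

Gen 0: 111001110
Gen 1 (rule 135): 010010100
Gen 2 (rule 124): 011011110
Gen 3 (rule 225): 001101110
Gen 4 (rule 137): 101001100
Gen 5 (rule 135): 101010001
Gen 6 (rule 124): 111111001
Gen 7 (rule 225): 011111000
Gen 8 (rule 137): 011110011
Gen 9 (rule 135): 101100100
Gen 10 (rule 124): 111110110
Gen 11 (rule 225): 011111010
Gen 12 (rule 137): 011110000
Gen 13 (rule 135): 101100111
Gen 14 (rule 124): 111110101
Gen 15 (rule 225): 011111010
Gen 16 (rule 137): 011110000
Gen 17 (rule 135): 101100111
Gen 18 (rule 124): 111110101

Answer: 11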